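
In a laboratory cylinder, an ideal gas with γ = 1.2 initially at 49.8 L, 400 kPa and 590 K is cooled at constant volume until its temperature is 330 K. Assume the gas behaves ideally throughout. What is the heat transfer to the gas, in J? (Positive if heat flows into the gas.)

n = P₁V₁/(RT₁) = 400×49.8/(8.314×590) = 4.06 mol.
Isochoric: V stays 49.8 L; P/T = const ⇒ T₂ = 330 K, P₂ = 224 kPa.
W = 0 (no volume change).
ΔU = nCvΔT = 4.06×41.6×(330−590) = -43900 J.
Q = ΔU = -43900 J.

-43900 J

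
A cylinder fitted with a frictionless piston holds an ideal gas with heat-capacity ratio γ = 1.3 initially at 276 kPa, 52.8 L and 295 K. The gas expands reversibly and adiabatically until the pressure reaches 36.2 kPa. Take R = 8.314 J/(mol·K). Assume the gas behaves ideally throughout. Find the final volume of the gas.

Adiabatic: T₂/T₁ = (P₂/P₁)^((γ−1)/γ) ⇒ T₂ = 295×(0.131)^0.231 = 185 K; V₂ = 252 L.

252 L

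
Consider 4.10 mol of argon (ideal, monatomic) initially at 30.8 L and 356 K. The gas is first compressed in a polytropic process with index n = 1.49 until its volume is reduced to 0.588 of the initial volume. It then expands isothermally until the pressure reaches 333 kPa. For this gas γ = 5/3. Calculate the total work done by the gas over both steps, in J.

P₁ = nRT₁/V₁ = 4.10×8.314×356/30.8 = 394 kPa.
Step 1 — Polytropic n=1.49: T₂ = T₁(V₁/V₂)^(n−1) = 356×(1.70)^0.49 = 462 K; P₂ = P₁(V₁/V₂)^n = 869 kPa.
W = (P₁V₁−P₂V₂)/(n−1) = (394×30.8−869×18.1)/0.49 = -7360 J.
ΔU = nCvΔT = 4.10×12.5×(462−356) = 5410 J.
Q = ΔU + W = -1950 J.
State after step 1: P = 869 kPa, V = 18.1 L, T = 462 K.
Step 2 — Isothermal: T stays 462 K; PV = const ⇒ V₂ = 47.3 L, P₂ = 333 kPa.
ΔU = 0 (ideal gas, T constant).
W = nRT ln(V₂/V₁) = 4.10×8.314×462×ln(2.61) = 15100 J.
Q = ΔU + W = 15100 J.
Net over both steps: W = 7740 J, Q = 13200 J, ΔU = 5410 J.

7740 J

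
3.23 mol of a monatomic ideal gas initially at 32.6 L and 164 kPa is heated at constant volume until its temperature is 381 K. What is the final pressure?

314 kPa

T₁ = P₁V₁/(nR) = 164×32.6/(3.23×8.314) = 199 K.
Isochoric: V stays 32.6 L; P/T = const ⇒ T₂ = 381 K, P₂ = 314 kPa.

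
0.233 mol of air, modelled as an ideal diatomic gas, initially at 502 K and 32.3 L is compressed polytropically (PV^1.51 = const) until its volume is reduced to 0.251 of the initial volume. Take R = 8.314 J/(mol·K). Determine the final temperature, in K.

1020 K

P₁ = nRT₁/V₁ = 0.233×8.314×502/32.3 = 30.1 kPa.
Polytropic n=1.51: T₂ = T₁(V₁/V₂)^(n−1) = 502×(3.98)^0.51 = 1020 K; P₂ = P₁(V₁/V₂)^n = 243 kPa.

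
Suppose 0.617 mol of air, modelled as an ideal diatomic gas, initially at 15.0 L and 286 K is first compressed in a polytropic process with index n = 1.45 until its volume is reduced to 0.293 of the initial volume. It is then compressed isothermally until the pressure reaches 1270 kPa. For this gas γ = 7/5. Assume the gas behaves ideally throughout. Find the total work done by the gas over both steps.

P₁ = nRT₁/V₁ = 0.617×8.314×286/15.0 = 97.8 kPa.
Step 1 — Polytropic n=1.45: T₂ = T₁(V₁/V₂)^(n−1) = 286×(3.41)^0.45 = 497 K; P₂ = P₁(V₁/V₂)^n = 580 kPa.
W = (P₁V₁−P₂V₂)/(n−1) = (97.8×15.0−580×4.39)/0.45 = -2400 J.
ΔU = nCvΔT = 0.617×20.8×(497−286) = 2700 J.
Q = ΔU + W = 301 J.
State after step 1: P = 580 kPa, V = 4.39 L, T = 497 K.
Step 2 — Isothermal: T stays 497 K; PV = const ⇒ V₂ = 2.01 L, P₂ = 1270 kPa.
ΔU = 0 (ideal gas, T constant).
W = nRT ln(V₂/V₁) = 0.617×8.314×497×ln(0.457) = -2000 J.
Q = ΔU + W = -2000 J.
Net over both steps: W = -4400 J, Q = -1700 J, ΔU = 2700 J.

-4400 J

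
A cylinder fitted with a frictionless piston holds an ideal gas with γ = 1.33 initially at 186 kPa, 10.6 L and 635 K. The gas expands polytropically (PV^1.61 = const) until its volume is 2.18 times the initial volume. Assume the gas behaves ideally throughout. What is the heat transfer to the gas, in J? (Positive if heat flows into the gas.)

-1040 J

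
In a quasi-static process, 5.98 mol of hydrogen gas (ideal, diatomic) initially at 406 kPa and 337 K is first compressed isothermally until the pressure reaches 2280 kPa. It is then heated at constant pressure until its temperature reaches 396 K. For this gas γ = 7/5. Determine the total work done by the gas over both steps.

-26000 J

V₁ = nRT₁/P₁ = 5.98×8.314×337/406 = 41.3 L.
Step 1 — Isothermal: T stays 337 K; PV = const ⇒ V₂ = 7.35 L, P₂ = 2280 kPa.
ΔU = 0 (ideal gas, T constant).
W = nRT ln(V₂/V₁) = 5.98×8.314×337×ln(0.178) = -28900 J.
Q = ΔU + W = -28900 J.
State after step 1: P = 2280 kPa, V = 7.35 L, T = 337 K.
Step 2 — Isobaric: P stays 2280 kPa; V/T = const ⇒ T₂ = 396 K, V₂ = 8.64 L.
W = PΔV = 2280×(8.64−7.35) kPa·L = 2930 J.
ΔU = nCvΔT = 5.98×20.8×(396−337) = 7330 J.
Q = ΔU + W = nCpΔT = 10300 J.
Net over both steps: W = -26000 J, Q = -18600 J, ΔU = 7330 J.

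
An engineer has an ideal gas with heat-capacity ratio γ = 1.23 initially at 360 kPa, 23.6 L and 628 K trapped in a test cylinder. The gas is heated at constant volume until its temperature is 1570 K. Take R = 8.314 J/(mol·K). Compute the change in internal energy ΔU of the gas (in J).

55400 J

n = P₁V₁/(RT₁) = 360×23.6/(8.314×628) = 1.63 mol.
Isochoric: V stays 23.6 L; P/T = const ⇒ T₂ = 1570 K, P₂ = 900 kPa.
For an ideal gas ΔU = nCvΔT with Cv = R/(γ−1) = 36.1 J/(mol·K).
ΔU = 1.63×36.1×(1570−628) = 55400 J.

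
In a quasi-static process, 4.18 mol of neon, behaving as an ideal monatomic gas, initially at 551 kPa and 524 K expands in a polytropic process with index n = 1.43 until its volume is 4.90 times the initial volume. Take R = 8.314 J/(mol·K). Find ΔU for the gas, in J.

V₁ = nRT₁/P₁ = 4.18×8.314×524/551 = 33.0 L.
Polytropic n=1.43: T₂ = T₁(V₁/V₂)^(n−1) = 524×(0.204)^0.43 = 265 K; P₂ = P₁(V₁/V₂)^n = 56.8 kPa.
For an ideal gas ΔU = nCvΔT with Cv = (3/2)R = 12.5 J/(mol·K).
ΔU = 4.18×12.5×(265−524) = -13500 J.

-13500 J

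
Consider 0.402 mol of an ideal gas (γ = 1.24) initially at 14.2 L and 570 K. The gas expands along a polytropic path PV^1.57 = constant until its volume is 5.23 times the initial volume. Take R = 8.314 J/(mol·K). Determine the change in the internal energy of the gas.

P₁ = nRT₁/V₁ = 0.402×8.314×570/14.2 = 134 kPa.
Polytropic n=1.57: T₂ = T₁(V₁/V₂)^(n−1) = 570×(0.191)^0.57 = 222 K; P₂ = P₁(V₁/V₂)^n = 9.99 kPa.
For an ideal gas ΔU = nCvΔT with Cv = R/(γ−1) = 34.6 J/(mol·K).
ΔU = 0.402×34.6×(222−570) = -4850 J.

-4850 J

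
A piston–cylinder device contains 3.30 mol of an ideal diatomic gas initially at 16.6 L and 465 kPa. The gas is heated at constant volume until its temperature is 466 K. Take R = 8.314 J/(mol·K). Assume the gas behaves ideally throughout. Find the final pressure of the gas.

770 kPa

T₁ = P₁V₁/(nR) = 465×16.6/(3.30×8.314) = 281 K.
Isochoric: V stays 16.6 L; P/T = const ⇒ T₂ = 466 K, P₂ = 770 kPa.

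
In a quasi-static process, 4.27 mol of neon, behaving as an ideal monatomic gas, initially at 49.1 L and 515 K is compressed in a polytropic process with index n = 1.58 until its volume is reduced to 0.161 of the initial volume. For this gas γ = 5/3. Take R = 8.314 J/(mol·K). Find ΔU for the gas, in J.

P₁ = nRT₁/V₁ = 4.27×8.314×515/49.1 = 372 kPa.
Polytropic n=1.58: T₂ = T₁(V₁/V₂)^(n−1) = 515×(6.21)^0.58 = 1490 K; P₂ = P₁(V₁/V₂)^n = 6670 kPa.
For an ideal gas ΔU = nCvΔT with Cv = (3/2)R = 12.5 J/(mol·K).
ΔU = 4.27×12.5×(1490−515) = 51700 J.

51700 J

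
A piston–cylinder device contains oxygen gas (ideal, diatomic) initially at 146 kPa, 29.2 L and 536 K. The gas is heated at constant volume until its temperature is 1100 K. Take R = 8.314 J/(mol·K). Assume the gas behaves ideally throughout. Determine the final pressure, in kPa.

Isochoric: V stays 29.2 L; P/T = const ⇒ T₂ = 1100 K, P₂ = 300 kPa.

300 kPa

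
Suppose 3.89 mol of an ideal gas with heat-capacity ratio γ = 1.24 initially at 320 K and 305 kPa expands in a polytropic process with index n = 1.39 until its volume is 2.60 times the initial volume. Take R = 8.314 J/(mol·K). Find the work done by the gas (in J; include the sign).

V₁ = nRT₁/P₁ = 3.89×8.314×320/305 = 33.9 L.
Polytropic n=1.39: T₂ = T₁(V₁/V₂)^(n−1) = 320×(0.385)^0.39 = 220 K; P₂ = P₁(V₁/V₂)^n = 80.8 kPa.
W = (P₁V₁−P₂V₂)/(n−1) = (305×33.9−80.8×88.2)/0.39 = 8260 J.

8260 J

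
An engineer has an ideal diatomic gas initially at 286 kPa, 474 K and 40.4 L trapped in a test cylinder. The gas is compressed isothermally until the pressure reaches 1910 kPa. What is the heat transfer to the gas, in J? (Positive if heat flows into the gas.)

-21900 J

n = P₁V₁/(RT₁) = 286×40.4/(8.314×474) = 2.93 mol.
Isothermal: T stays 474 K; PV = const ⇒ V₂ = 6.05 L, P₂ = 1910 kPa.
ΔU = 0 (ideal gas, T constant).
W = nRT ln(V₂/V₁) = 2.93×8.314×474×ln(0.150) = -21900 J.
Q = ΔU + W = -21900 J.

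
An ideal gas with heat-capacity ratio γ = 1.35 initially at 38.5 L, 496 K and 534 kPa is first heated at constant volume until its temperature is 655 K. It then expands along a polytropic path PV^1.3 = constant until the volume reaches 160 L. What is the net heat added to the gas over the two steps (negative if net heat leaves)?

n = P₁V₁/(RT₁) = 534×38.5/(8.314×496) = 4.99 mol.
Step 1 — Isochoric: V stays 38.5 L; P/T = const ⇒ T₂ = 655 K, P₂ = 705 kPa.
W = 0 (no volume change).
ΔU = nCvΔT = 4.99×23.8×(655−496) = 18800 J.
Q = ΔU = 18800 J.
State after step 1: P = 705 kPa, V = 38.5 L, T = 655 K.
Step 2 — Polytropic n=1.3: T₂ = T₁(V₁/V₂)^(n−1) = 655×(0.241)^0.30 = 427 K; P₂ = P₁(V₁/V₂)^n = 111 kPa.
W = (P₁V₁−P₂V₂)/(n−1) = (705×38.5−111×160)/0.30 = 31500 J.
ΔU = nCvΔT = 4.99×23.8×(427−655) = -27000 J.
Q = ΔU + W = 4500 J.
Net over both steps: W = 31500 J, Q = 23300 J, ΔU = -8150 J.

23300 J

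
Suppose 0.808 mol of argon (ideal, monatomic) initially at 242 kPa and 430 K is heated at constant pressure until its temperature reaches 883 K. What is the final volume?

24.5 L

V₁ = nRT₁/P₁ = 0.808×8.314×430/242 = 11.9 L.
Isobaric: P stays 242 kPa; V/T = const ⇒ T₂ = 883 K, V₂ = 24.5 L.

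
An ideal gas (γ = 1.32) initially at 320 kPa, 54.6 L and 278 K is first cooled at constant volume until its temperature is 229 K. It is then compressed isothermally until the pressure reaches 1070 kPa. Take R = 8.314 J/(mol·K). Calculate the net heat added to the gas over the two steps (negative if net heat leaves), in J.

-29800 J

n = P₁V₁/(RT₁) = 320×54.6/(8.314×278) = 7.56 mol.
Step 1 — Isochoric: V stays 54.6 L; P/T = const ⇒ T₂ = 229 K, P₂ = 264 kPa.
W = 0 (no volume change).
ΔU = nCvΔT = 7.56×26.0×(229−278) = -9620 J.
Q = ΔU = -9620 J.
State after step 1: P = 264 kPa, V = 54.6 L, T = 229 K.
Step 2 — Isothermal: T stays 229 K; PV = const ⇒ V₂ = 13.5 L, P₂ = 1070 kPa.
ΔU = 0 (ideal gas, T constant).
W = nRT ln(V₂/V₁) = 7.56×8.314×229×ln(0.246) = -20200 J.
Q = ΔU + W = -20200 J.
Net over both steps: W = -20200 J, Q = -29800 J, ΔU = -9620 J.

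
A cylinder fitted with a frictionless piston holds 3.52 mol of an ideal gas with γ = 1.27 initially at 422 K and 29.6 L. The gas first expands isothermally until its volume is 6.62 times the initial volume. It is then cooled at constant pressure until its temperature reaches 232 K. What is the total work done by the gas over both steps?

P₁ = nRT₁/V₁ = 3.52×8.314×422/29.6 = 417 kPa.
Step 1 — Isothermal: T stays 422 K; PV = const ⇒ V₂ = 196 L, P₂ = 63.0 kPa.
ΔU = 0 (ideal gas, T constant).
W = nRT ln(V₂/V₁) = 3.52×8.314×422×ln(6.62) = 23300 J.
Q = ΔU + W = 23300 J.
State after step 1: P = 63.0 kPa, V = 196 L, T = 422 K.
Step 2 — Isobaric: P stays 63.0 kPa; V/T = const ⇒ T₂ = 232 K, V₂ = 108 L.
W = PΔV = 63.0×(108−196) kPa·L = -5560 J.
ΔU = nCvΔT = 3.52×30.8×(232−422) = -20600 J.
Q = ΔU + W = nCpΔT = -26200 J.
Net over both steps: W = 17800 J, Q = -2810 J, ΔU = -20600 J.

17800 J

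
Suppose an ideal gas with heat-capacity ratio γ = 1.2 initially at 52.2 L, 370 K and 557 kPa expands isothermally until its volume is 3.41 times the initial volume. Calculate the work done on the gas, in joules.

n = P₁V₁/(RT₁) = 557×52.2/(8.314×370) = 9.45 mol.
Isothermal: T stays 370 K; PV = const ⇒ V₂ = 178 L, P₂ = 163 kPa.
W = nRT ln(V₂/V₁) = 9.45×8.314×370×ln(3.41) = 35700 J.
Work done on the gas = −W_by = -35700 J.

-35700 J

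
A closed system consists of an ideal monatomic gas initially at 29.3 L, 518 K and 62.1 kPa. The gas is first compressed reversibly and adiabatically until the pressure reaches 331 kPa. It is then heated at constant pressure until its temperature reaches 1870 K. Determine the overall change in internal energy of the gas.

7120 J

n = P₁V₁/(RT₁) = 62.1×29.3/(8.314×518) = 0.422 mol.
Step 1 — Adiabatic: T₂/T₁ = (P₂/P₁)^((γ−1)/γ) ⇒ T₂ = 518×(5.33)^0.400 = 1010 K; V₂ = 10.7 L.
ΔU = nCvΔT = 0.422×12.5×(1010−518) = 2600 J.
Q = 0 for an adiabatic process, so W = −ΔU = -2600 J.
State after step 1: P = 331 kPa, V = 10.7 L, T = 1010 K.
Step 2 — Isobaric: P stays 331 kPa; V/T = const ⇒ T₂ = 1870 K, V₂ = 19.8 L.
W = PΔV = 331×(19.8−10.7) kPa·L = 3020 J.
ΔU = nCvΔT = 0.422×12.5×(1870−1010) = 4520 J.
Q = ΔU + W = nCpΔT = 7540 J.
Net over both steps: W = 414 J, Q = 7540 J, ΔU = 7120 J.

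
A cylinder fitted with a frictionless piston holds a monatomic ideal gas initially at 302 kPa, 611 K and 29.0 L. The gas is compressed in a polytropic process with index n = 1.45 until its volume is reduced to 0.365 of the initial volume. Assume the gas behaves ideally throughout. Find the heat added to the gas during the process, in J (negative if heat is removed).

-3630 J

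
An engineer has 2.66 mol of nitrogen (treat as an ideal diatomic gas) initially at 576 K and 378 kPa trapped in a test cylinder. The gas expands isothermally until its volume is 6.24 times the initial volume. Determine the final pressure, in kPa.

60.6 kPa

V₁ = nRT₁/P₁ = 2.66×8.314×576/378 = 33.7 L.
Isothermal: T stays 576 K; PV = const ⇒ V₂ = 210 L, P₂ = 60.6 kPa.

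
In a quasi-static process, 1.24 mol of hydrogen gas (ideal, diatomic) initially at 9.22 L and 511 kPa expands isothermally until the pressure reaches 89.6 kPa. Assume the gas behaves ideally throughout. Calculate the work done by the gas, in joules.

8200 J

T₁ = P₁V₁/(nR) = 511×9.22/(1.24×8.314) = 457 K.
Isothermal: T stays 457 K; PV = const ⇒ V₂ = 52.6 L, P₂ = 89.6 kPa.
W = nRT ln(V₂/V₁) = 1.24×8.314×457×ln(5.70) = 8200 J.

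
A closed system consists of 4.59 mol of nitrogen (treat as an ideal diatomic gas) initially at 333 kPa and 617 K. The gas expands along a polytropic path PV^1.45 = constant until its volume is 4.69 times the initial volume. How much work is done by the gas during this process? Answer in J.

26200 J

V₁ = nRT₁/P₁ = 4.59×8.314×617/333 = 70.7 L.
Polytropic n=1.45: T₂ = T₁(V₁/V₂)^(n−1) = 617×(0.213)^0.45 = 308 K; P₂ = P₁(V₁/V₂)^n = 35.4 kPa.
W = (P₁V₁−P₂V₂)/(n−1) = (333×70.7−35.4×332)/0.45 = 26200 J.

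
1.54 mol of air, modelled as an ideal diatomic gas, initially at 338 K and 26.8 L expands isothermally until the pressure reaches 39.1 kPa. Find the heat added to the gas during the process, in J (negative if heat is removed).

P₁ = nRT₁/V₁ = 1.54×8.314×338/26.8 = 161 kPa.
Isothermal: T stays 338 K; PV = const ⇒ V₂ = 111 L, P₂ = 39.1 kPa.
ΔU = 0 (ideal gas, T constant).
W = nRT ln(V₂/V₁) = 1.54×8.314×338×ln(4.13) = 6140 J.
Q = ΔU + W = 6140 J.

6140 J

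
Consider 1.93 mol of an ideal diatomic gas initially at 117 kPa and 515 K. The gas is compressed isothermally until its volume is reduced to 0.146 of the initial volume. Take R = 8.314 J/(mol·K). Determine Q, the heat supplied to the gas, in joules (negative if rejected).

-15900 J

V₁ = nRT₁/P₁ = 1.93×8.314×515/117 = 70.6 L.
Isothermal: T stays 515 K; PV = const ⇒ V₂ = 10.3 L, P₂ = 801 kPa.
ΔU = 0 (ideal gas, T constant).
W = nRT ln(V₂/V₁) = 1.93×8.314×515×ln(0.146) = -15900 J.
Q = ΔU + W = -15900 J.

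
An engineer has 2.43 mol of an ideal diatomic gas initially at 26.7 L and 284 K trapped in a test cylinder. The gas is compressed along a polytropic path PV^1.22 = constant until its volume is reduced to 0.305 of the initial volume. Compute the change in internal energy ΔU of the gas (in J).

4280 J

P₁ = nRT₁/V₁ = 2.43×8.314×284/26.7 = 215 kPa.
Polytropic n=1.22: T₂ = T₁(V₁/V₂)^(n−1) = 284×(3.28)^0.22 = 369 K; P₂ = P₁(V₁/V₂)^n = 915 kPa.
For an ideal gas ΔU = nCvΔT with Cv = (5/2)R = 20.8 J/(mol·K).
ΔU = 2.43×20.8×(369−284) = 4280 J.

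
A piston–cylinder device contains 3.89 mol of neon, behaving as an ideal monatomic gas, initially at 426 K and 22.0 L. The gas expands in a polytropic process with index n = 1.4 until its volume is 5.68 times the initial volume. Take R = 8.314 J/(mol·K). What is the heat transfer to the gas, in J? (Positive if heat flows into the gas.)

6900 J

P₁ = nRT₁/V₁ = 3.89×8.314×426/22.0 = 626 kPa.
Polytropic n=1.4: T₂ = T₁(V₁/V₂)^(n−1) = 426×(0.176)^0.40 = 213 K; P₂ = P₁(V₁/V₂)^n = 55.0 kPa.
W = (P₁V₁−P₂V₂)/(n−1) = (626×22.0−55.0×125)/0.40 = 17200 J.
ΔU = nCvΔT = 3.89×12.5×(213−426) = -10300 J.
Q = ΔU + W = 6900 J.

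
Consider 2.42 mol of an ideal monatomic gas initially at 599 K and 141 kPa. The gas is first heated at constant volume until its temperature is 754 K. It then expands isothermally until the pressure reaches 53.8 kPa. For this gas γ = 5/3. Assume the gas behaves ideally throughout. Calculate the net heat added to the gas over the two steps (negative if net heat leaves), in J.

V₁ = nRT₁/P₁ = 2.42×8.314×599/141 = 85.5 L.
Step 1 — Isochoric: V stays 85.5 L; P/T = const ⇒ T₂ = 754 K, P₂ = 177 kPa.
W = 0 (no volume change).
ΔU = nCvΔT = 2.42×12.5×(754−599) = 4680 J.
Q = ΔU = 4680 J.
State after step 1: P = 177 kPa, V = 85.5 L, T = 754 K.
Step 2 — Isothermal: T stays 754 K; PV = const ⇒ V₂ = 282 L, P₂ = 53.8 kPa.
ΔU = 0 (ideal gas, T constant).
W = nRT ln(V₂/V₁) = 2.42×8.314×754×ln(3.30) = 18100 J.
Q = ΔU + W = 18100 J.
Net over both steps: W = 18100 J, Q = 22800 J, ΔU = 4680 J.

22800 J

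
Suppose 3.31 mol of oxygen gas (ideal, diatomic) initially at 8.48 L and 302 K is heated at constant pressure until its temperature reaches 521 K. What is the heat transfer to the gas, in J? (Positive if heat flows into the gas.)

P₁ = nRT₁/V₁ = 3.31×8.314×302/8.48 = 980 kPa.
Isobaric: P stays 980 kPa; V/T = const ⇒ T₂ = 521 K, V₂ = 14.6 L.
W = PΔV = 980×(14.6−8.48) kPa·L = 6030 J.
ΔU = nCvΔT = 3.31×20.8×(521−302) = 15100 J.
Q = ΔU + W = nCpΔT = 21100 J.

21100 J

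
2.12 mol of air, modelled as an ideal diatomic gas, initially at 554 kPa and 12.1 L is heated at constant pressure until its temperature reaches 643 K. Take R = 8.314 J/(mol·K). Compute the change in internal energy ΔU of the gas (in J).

11600 J

T₁ = P₁V₁/(nR) = 554×12.1/(2.12×8.314) = 380 K.
Isobaric: P stays 554 kPa; V/T = const ⇒ T₂ = 643 K, V₂ = 20.5 L.
For an ideal gas ΔU = nCvΔT with Cv = (5/2)R = 20.8 J/(mol·K).
ΔU = 2.12×20.8×(643−380) = 11600 J.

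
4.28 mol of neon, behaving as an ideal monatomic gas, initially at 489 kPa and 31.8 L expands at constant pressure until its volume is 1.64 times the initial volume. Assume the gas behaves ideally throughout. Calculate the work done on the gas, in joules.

T₁ = P₁V₁/(nR) = 489×31.8/(4.28×8.314) = 437 K.
Isobaric: P stays 489 kPa; V/T = const ⇒ T₂ = 717 K, V₂ = 52.2 L.
W = PΔV = 489×(52.2−31.8) kPa·L = 9950 J.
Work done on the gas = −W_by = -9950 J.

-9950 J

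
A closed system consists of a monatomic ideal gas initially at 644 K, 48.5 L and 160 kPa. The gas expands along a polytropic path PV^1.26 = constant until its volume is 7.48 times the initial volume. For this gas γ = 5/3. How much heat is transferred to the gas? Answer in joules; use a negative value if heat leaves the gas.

n = P₁V₁/(RT₁) = 160×48.5/(8.314×644) = 1.45 mol.
Polytropic n=1.26: T₂ = T₁(V₁/V₂)^(n−1) = 644×(0.134)^0.26 = 382 K; P₂ = P₁(V₁/V₂)^n = 12.7 kPa.
W = (P₁V₁−P₂V₂)/(n−1) = (160×48.5−12.7×363)/0.26 = 12200 J.
ΔU = nCvΔT = 1.45×12.5×(382−644) = -4740 J.
Q = ΔU + W = 7420 J.

7420 J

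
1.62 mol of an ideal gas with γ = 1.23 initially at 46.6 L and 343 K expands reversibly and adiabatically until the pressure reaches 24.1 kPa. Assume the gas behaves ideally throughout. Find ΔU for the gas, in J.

P₁ = nRT₁/V₁ = 1.62×8.314×343/46.6 = 99.1 kPa.
Adiabatic: T₂/T₁ = (P₂/P₁)^((γ−1)/γ) ⇒ T₂ = 343×(0.243)^0.187 = 263 K; V₂ = 147 L.
For an ideal gas ΔU = nCvΔT with Cv = R/(γ−1) = 36.1 J/(mol·K).
ΔU = 1.62×36.1×(263−343) = -4670 J.

-4670 J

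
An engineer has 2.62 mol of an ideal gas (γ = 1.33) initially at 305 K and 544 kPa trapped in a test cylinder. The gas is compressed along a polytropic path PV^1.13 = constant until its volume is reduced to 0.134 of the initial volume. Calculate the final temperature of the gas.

396 K

V₁ = nRT₁/P₁ = 2.62×8.314×305/544 = 12.2 L.
Polytropic n=1.13: T₂ = T₁(V₁/V₂)^(n−1) = 305×(7.46)^0.13 = 396 K; P₂ = P₁(V₁/V₂)^n = 5270 kPa.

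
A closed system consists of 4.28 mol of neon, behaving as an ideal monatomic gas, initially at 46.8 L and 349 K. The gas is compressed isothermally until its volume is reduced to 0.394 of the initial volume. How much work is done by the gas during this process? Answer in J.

-11600 J

P₁ = nRT₁/V₁ = 4.28×8.314×349/46.8 = 265 kPa.
Isothermal: T stays 349 K; PV = const ⇒ V₂ = 18.4 L, P₂ = 673 kPa.
W = nRT ln(V₂/V₁) = 4.28×8.314×349×ln(0.394) = -11600 J.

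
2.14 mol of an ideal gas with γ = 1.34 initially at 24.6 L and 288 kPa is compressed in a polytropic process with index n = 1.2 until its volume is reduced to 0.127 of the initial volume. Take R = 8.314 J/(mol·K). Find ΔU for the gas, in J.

10600 J

T₁ = P₁V₁/(nR) = 288×24.6/(2.14×8.314) = 398 K.
Polytropic n=1.2: T₂ = T₁(V₁/V₂)^(n−1) = 398×(7.87)^0.20 = 602 K; P₂ = P₁(V₁/V₂)^n = 3430 kPa.
For an ideal gas ΔU = nCvΔT with Cv = R/(γ−1) = 24.5 J/(mol·K).
ΔU = 2.14×24.5×(602−398) = 10600 J.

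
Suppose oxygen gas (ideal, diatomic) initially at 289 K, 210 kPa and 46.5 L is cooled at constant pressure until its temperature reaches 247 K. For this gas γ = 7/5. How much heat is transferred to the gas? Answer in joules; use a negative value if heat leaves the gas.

-4970 J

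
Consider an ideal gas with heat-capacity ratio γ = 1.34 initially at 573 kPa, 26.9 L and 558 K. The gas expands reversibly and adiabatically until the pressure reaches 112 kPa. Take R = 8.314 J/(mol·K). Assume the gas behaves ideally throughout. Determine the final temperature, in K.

Adiabatic: T₂/T₁ = (P₂/P₁)^((γ−1)/γ) ⇒ T₂ = 558×(0.195)^0.254 = 369 K; V₂ = 91.0 L.

369 K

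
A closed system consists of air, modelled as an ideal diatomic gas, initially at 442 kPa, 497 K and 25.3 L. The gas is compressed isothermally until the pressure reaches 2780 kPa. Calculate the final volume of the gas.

Isothermal: T stays 497 K; PV = const ⇒ V₂ = 4.02 L, P₂ = 2780 kPa.

4.02 L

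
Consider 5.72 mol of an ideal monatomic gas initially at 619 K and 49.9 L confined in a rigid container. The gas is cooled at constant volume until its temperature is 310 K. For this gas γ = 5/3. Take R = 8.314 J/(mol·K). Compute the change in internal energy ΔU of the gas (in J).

P₁ = nRT₁/V₁ = 5.72×8.314×619/49.9 = 590 kPa.
Isochoric: V stays 49.9 L; P/T = const ⇒ T₂ = 310 K, P₂ = 295 kPa.
For an ideal gas ΔU = nCvΔT with Cv = (3/2)R = 12.5 J/(mol·K).
ΔU = 5.72×12.5×(310−619) = -22000 J.

-22000 J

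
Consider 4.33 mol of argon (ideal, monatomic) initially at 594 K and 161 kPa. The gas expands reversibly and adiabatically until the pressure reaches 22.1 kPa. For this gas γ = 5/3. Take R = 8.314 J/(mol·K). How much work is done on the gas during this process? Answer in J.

-17600 J

V₁ = nRT₁/P₁ = 4.33×8.314×594/161 = 133 L.
Adiabatic: T₂/T₁ = (P₂/P₁)^((γ−1)/γ) ⇒ T₂ = 594×(0.137)^0.400 = 268 K; V₂ = 437 L.
ΔU = nCvΔT = 4.33×12.5×(268−594) = -17600 J.
Q = 0 for an adiabatic process, so W = −ΔU = 17600 J.
Work done on the gas = −W_by = -17600 J.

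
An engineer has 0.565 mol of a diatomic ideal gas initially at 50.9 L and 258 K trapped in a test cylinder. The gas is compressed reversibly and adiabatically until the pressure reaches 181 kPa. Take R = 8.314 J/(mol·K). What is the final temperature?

P₁ = nRT₁/V₁ = 0.565×8.314×258/50.9 = 23.8 kPa.
Adiabatic: T₂/T₁ = (P₂/P₁)^((γ−1)/γ) ⇒ T₂ = 258×(7.60)^0.286 = 461 K; V₂ = 12.0 L.

461 K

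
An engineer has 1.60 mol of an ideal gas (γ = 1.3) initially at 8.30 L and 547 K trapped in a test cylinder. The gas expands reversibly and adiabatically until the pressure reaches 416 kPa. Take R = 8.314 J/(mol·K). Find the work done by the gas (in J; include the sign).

3830 J

P₁ = nRT₁/V₁ = 1.60×8.314×547/8.30 = 877 kPa.
Adiabatic: T₂/T₁ = (P₂/P₁)^((γ−1)/γ) ⇒ T₂ = 547×(0.475)^0.231 = 461 K; V₂ = 14.7 L.
ΔU = nCvΔT = 1.60×27.7×(461−547) = -3830 J.
Q = 0 for an adiabatic process, so W = −ΔU = 3830 J.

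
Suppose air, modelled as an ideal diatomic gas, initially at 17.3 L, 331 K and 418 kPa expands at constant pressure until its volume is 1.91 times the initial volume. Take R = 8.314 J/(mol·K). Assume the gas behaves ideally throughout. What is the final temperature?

632 K

Isobaric: P stays 418 kPa; V/T = const ⇒ T₂ = 632 K, V₂ = 33.0 L.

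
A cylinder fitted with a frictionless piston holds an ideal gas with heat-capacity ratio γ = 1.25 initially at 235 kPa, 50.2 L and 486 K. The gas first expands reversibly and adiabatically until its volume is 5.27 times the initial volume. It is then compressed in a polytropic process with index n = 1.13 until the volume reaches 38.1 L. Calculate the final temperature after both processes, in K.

413 K

n = P₁V₁/(RT₁) = 235×50.2/(8.314×486) = 2.92 mol.
Step 1 — Adiabatic: TV^(γ−1) = const ⇒ T₂ = 486×(0.190)^0.250 = 321 K; PV^γ = const ⇒ P₂ = 29.4 kPa.
ΔU = nCvΔT = 2.92×33.3×(321−486) = -16000 J.
Q = 0 for an adiabatic process, so W = −ΔU = 16000 J.
State after step 1: P = 29.4 kPa, V = 265 L, T = 321 K.
Step 2 — Polytropic n=1.13: T₂ = T₁(V₁/V₂)^(n−1) = 321×(6.94)^0.13 = 413 K; P₂ = P₁(V₁/V₂)^n = 263 kPa.
W = (P₁V₁−P₂V₂)/(n−1) = (29.4×265−263×38.1)/0.13 = -17200 J.
ΔU = nCvΔT = 2.92×33.3×(413−321) = 8920 J.
Q = ΔU + W = -8240 J.
Net over both steps: W = -1120 J, Q = -8240 J, ΔU = -7120 J.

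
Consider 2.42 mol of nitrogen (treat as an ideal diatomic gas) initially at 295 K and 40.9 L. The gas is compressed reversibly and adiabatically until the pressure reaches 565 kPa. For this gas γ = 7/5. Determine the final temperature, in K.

435 K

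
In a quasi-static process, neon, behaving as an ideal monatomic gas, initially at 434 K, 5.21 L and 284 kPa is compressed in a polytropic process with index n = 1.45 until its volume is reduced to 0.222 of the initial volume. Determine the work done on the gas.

n = P₁V₁/(RT₁) = 284×5.21/(8.314×434) = 0.410 mol.
Polytropic n=1.45: T₂ = T₁(V₁/V₂)^(n−1) = 434×(4.50)^0.45 = 854 K; P₂ = P₁(V₁/V₂)^n = 2520 kPa.
W = (P₁V₁−P₂V₂)/(n−1) = (284×5.21−2520×1.16)/0.45 = -3180 J.
Work done on the gas = −W_by = 3180 J.

3180 J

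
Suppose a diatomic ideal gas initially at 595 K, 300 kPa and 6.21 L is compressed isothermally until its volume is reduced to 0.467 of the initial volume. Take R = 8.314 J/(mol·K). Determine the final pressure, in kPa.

642 kPa

Isothermal: T stays 595 K; PV = const ⇒ V₂ = 2.90 L, P₂ = 642 kPa.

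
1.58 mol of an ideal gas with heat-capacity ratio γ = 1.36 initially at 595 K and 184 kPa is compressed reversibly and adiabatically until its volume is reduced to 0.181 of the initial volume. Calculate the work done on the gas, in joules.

18500 J

V₁ = nRT₁/P₁ = 1.58×8.314×595/184 = 42.5 L.
Adiabatic: TV^(γ−1) = const ⇒ T₂ = 595×(5.52)^0.360 = 1100 K; PV^γ = const ⇒ P₂ = 1880 kPa.
ΔU = nCvΔT = 1.58×23.1×(1100−595) = 18500 J.
Q = 0 for an adiabatic process, so W = −ΔU = -18500 J.
Work done on the gas = −W_by = 18500 J.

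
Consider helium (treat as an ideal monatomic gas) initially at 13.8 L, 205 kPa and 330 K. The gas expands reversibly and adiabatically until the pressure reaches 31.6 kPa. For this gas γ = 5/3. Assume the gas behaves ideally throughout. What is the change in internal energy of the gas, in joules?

-2230 J

n = P₁V₁/(RT₁) = 205×13.8/(8.314×330) = 1.03 mol.
Adiabatic: T₂/T₁ = (P₂/P₁)^((γ−1)/γ) ⇒ T₂ = 330×(0.154)^0.400 = 156 K; V₂ = 42.4 L.
For an ideal gas ΔU = nCvΔT with Cv = (3/2)R = 12.5 J/(mol·K).
ΔU = 1.03×12.5×(156−330) = -2230 J.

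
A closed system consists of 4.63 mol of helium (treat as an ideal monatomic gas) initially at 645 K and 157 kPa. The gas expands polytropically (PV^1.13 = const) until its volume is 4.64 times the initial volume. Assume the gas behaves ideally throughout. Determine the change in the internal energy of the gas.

-6740 J

V₁ = nRT₁/P₁ = 4.63×8.314×645/157 = 158 L.
Polytropic n=1.13: T₂ = T₁(V₁/V₂)^(n−1) = 645×(0.216)^0.13 = 528 K; P₂ = P₁(V₁/V₂)^n = 27.7 kPa.
For an ideal gas ΔU = nCvΔT with Cv = (3/2)R = 12.5 J/(mol·K).
ΔU = 4.63×12.5×(528−645) = -6740 J.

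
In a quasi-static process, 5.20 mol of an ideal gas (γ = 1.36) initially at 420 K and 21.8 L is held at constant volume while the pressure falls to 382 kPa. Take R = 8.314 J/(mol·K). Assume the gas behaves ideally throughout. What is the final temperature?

193 K

P₁ = nRT₁/V₁ = 5.20×8.314×420/21.8 = 833 kPa.
Isochoric: V stays 21.8 L; P/T = const ⇒ T₂ = 193 K, P₂ = 382 kPa.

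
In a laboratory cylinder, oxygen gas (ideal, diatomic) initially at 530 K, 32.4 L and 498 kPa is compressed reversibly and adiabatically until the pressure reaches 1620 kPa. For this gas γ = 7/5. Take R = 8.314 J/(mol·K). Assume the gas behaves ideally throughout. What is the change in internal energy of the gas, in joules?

n = P₁V₁/(RT₁) = 498×32.4/(8.314×530) = 3.66 mol.
Adiabatic: T₂/T₁ = (P₂/P₁)^((γ−1)/γ) ⇒ T₂ = 530×(3.25)^0.286 = 742 K; V₂ = 14.0 L.
For an ideal gas ΔU = nCvΔT with Cv = (5/2)R = 20.8 J/(mol·K).
ΔU = 3.66×20.8×(742−530) = 16200 J.

16200 J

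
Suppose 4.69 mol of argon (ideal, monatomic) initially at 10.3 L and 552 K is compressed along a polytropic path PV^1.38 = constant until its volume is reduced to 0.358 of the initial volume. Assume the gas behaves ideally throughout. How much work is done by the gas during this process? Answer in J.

P₁ = nRT₁/V₁ = 4.69×8.314×552/10.3 = 2090 kPa.
Polytropic n=1.38: T₂ = T₁(V₁/V₂)^(n−1) = 552×(2.79)^0.38 = 816 K; P₂ = P₁(V₁/V₂)^n = 8620 kPa.
W = (P₁V₁−P₂V₂)/(n−1) = (2090×10.3−8620×3.69)/0.38 = -27000 J.

-27000 J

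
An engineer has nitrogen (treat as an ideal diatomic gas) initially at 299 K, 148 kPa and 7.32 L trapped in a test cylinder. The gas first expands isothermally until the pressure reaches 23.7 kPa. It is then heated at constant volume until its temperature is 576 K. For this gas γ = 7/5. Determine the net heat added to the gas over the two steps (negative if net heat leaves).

n = P₁V₁/(RT₁) = 148×7.32/(8.314×299) = 0.436 mol.
Step 1 — Isothermal: T stays 299 K; PV = const ⇒ V₂ = 45.7 L, P₂ = 23.7 kPa.
ΔU = 0 (ideal gas, T constant).
W = nRT ln(V₂/V₁) = 0.436×8.314×299×ln(6.24) = 1980 J.
Q = ΔU + W = 1980 J.
State after step 1: P = 23.7 kPa, V = 45.7 L, T = 299 K.
Step 2 — Isochoric: V stays 45.7 L; P/T = const ⇒ T₂ = 576 K, P₂ = 45.7 kPa.
W = 0 (no volume change).
ΔU = nCvΔT = 0.436×20.8×(576−299) = 2510 J.
Q = ΔU = 2510 J.
Net over both steps: W = 1980 J, Q = 4490 J, ΔU = 2510 J.

4490 J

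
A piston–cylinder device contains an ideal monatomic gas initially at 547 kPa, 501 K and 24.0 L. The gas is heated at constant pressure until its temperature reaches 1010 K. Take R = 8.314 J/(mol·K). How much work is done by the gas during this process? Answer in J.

n = P₁V₁/(RT₁) = 547×24.0/(8.314×501) = 3.15 mol.
Isobaric: P stays 547 kPa; V/T = const ⇒ T₂ = 1010 K, V₂ = 48.4 L.
W = PΔV = 547×(48.4−24.0) kPa·L = 13300 J.

13300 J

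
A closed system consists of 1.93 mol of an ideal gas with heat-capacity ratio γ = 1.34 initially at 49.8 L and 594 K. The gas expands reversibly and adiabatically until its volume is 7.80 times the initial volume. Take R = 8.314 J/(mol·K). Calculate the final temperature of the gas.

295 K

P₁ = nRT₁/V₁ = 1.93×8.314×594/49.8 = 191 kPa.
Adiabatic: TV^(γ−1) = const ⇒ T₂ = 594×(0.128)^0.340 = 295 K; PV^γ = const ⇒ P₂ = 12.2 kPa.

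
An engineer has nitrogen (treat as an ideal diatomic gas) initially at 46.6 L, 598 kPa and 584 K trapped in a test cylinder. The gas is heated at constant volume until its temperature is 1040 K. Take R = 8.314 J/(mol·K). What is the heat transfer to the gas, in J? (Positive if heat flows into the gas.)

54400 J

n = P₁V₁/(RT₁) = 598×46.6/(8.314×584) = 5.74 mol.
Isochoric: V stays 46.6 L; P/T = const ⇒ T₂ = 1040 K, P₂ = 1060 kPa.
W = 0 (no volume change).
ΔU = nCvΔT = 5.74×20.8×(1040−584) = 54400 J.
Q = ΔU = 54400 J.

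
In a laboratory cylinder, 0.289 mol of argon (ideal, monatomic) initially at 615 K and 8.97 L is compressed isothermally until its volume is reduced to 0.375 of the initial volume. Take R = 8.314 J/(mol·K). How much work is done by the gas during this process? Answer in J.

-1450 J

P₁ = nRT₁/V₁ = 0.289×8.314×615/8.97 = 165 kPa.
Isothermal: T stays 615 K; PV = const ⇒ V₂ = 3.36 L, P₂ = 439 kPa.
W = nRT ln(V₂/V₁) = 0.289×8.314×615×ln(0.375) = -1450 J.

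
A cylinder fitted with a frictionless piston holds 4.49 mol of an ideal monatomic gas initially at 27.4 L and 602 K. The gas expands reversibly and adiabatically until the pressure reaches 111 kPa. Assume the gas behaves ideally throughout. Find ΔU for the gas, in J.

-18600 J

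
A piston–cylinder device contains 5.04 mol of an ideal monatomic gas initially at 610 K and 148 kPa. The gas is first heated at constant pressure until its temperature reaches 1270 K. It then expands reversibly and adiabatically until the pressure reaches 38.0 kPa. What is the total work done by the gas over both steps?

V₁ = nRT₁/P₁ = 5.04×8.314×610/148 = 173 L.
Step 1 — Isobaric: P stays 148 kPa; V/T = const ⇒ T₂ = 1270 K, V₂ = 360 L.
W = PΔV = 148×(360−173) kPa·L = 27700 J.
ΔU = nCvΔT = 5.04×12.5×(1270−610) = 41500 J.
Q = ΔU + W = nCpΔT = 69100 J.
State after step 1: P = 148 kPa, V = 360 L, T = 1270 K.
Step 2 — Adiabatic: T₂/T₁ = (P₂/P₁)^((γ−1)/γ) ⇒ T₂ = 1270×(0.257)^0.400 = 737 K; V₂ = 813 L.
ΔU = nCvΔT = 5.04×12.5×(737−1270) = -33500 J.
Q = 0 for an adiabatic process, so W = −ΔU = 33500 J.
Net over both steps: W = 61100 J, Q = 69100 J, ΔU = 8000 J.

61100 J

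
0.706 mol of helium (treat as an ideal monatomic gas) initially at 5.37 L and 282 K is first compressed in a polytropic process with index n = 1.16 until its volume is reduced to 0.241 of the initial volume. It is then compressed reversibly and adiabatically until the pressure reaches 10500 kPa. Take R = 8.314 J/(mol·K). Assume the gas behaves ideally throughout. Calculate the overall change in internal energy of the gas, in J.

4120 J

P₁ = nRT₁/V₁ = 0.706×8.314×282/5.37 = 308 kPa.
Step 1 — Polytropic n=1.16: T₂ = T₁(V₁/V₂)^(n−1) = 282×(4.15)^0.16 = 354 K; P₂ = P₁(V₁/V₂)^n = 1610 kPa.
W = (P₁V₁−P₂V₂)/(n−1) = (308×5.37−1610×1.29)/0.16 = -2650 J.
ΔU = nCvΔT = 0.706×12.5×(354−282) = 635 J.
Q = ΔU + W = -2010 J.
State after step 1: P = 1610 kPa, V = 1.29 L, T = 354 K.
Step 2 — Adiabatic: T₂/T₁ = (P₂/P₁)^((γ−1)/γ) ⇒ T₂ = 354×(6.54)^0.400 = 750 K; V₂ = 0.419 L.
ΔU = nCvΔT = 0.706×12.5×(750−354) = 3490 J.
Q = 0 for an adiabatic process, so W = −ΔU = -3490 J.
Net over both steps: W = -6130 J, Q = -2010 J, ΔU = 4120 J.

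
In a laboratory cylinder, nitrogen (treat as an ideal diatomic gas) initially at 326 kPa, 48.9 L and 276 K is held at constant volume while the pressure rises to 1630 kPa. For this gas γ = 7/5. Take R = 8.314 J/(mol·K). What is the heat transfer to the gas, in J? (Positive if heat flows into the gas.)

n = P₁V₁/(RT₁) = 326×48.9/(8.314×276) = 6.95 mol.
Isochoric: V stays 48.9 L; P/T = const ⇒ T₂ = 1380 K, P₂ = 1630 kPa.
W = 0 (no volume change).
ΔU = nCvΔT = 6.95×20.8×(1380−276) = 159000 J.
Q = ΔU = 159000 J.

159000 J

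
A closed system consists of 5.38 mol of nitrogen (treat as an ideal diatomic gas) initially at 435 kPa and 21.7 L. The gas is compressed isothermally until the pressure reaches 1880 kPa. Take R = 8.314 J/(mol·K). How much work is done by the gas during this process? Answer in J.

T₁ = P₁V₁/(nR) = 435×21.7/(5.38×8.314) = 211 K.
Isothermal: T stays 211 K; PV = const ⇒ V₂ = 5.02 L, P₂ = 1880 kPa.
W = nRT ln(V₂/V₁) = 5.38×8.314×211×ln(0.231) = -13800 J.

-13800 J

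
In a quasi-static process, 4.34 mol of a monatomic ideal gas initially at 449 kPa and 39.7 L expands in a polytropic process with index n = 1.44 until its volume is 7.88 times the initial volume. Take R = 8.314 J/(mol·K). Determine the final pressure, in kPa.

T₁ = P₁V₁/(nR) = 449×39.7/(4.34×8.314) = 494 K.
Polytropic n=1.44: T₂ = T₁(V₁/V₂)^(n−1) = 494×(0.127)^0.44 = 199 K; P₂ = P₁(V₁/V₂)^n = 23.0 kPa.

23.0 kPa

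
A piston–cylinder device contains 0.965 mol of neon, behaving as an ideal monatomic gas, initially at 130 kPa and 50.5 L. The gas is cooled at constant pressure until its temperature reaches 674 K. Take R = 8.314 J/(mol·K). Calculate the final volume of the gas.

41.6 L

T₁ = P₁V₁/(nR) = 130×50.5/(0.965×8.314) = 818 K.
Isobaric: P stays 130 kPa; V/T = const ⇒ T₂ = 674 K, V₂ = 41.6 L.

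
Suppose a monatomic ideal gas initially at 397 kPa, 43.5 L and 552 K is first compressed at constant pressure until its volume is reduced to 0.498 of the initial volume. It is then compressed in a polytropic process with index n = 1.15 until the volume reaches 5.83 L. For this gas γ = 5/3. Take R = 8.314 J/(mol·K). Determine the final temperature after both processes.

335 K

n = P₁V₁/(RT₁) = 397×43.5/(8.314×552) = 3.76 mol.
Step 1 — Isobaric: P stays 397 kPa; V/T = const ⇒ T₂ = 275 K, V₂ = 21.7 L.
W = PΔV = 397×(21.7−43.5) kPa·L = -8670 J.
ΔU = nCvΔT = 3.76×12.5×(275−552) = -13000 J.
Q = ΔU + W = nCpΔT = -21700 J.
State after step 1: P = 397 kPa, V = 21.7 L, T = 275 K.
Step 2 — Polytropic n=1.15: T₂ = T₁(V₁/V₂)^(n−1) = 275×(3.72)^0.15 = 335 K; P₂ = P₁(V₁/V₂)^n = 1800 kPa.
W = (P₁V₁−P₂V₂)/(n−1) = (397×21.7−1800×5.83)/0.15 = -12500 J.
ΔU = nCvΔT = 3.76×12.5×(335−275) = 2810 J.
Q = ΔU + W = -9670 J.
Net over both steps: W = -21100 J, Q = -31300 J, ΔU = -10200 J.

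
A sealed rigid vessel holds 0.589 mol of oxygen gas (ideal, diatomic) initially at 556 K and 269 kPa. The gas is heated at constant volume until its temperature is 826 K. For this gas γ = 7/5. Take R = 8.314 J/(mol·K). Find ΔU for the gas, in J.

3310 J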